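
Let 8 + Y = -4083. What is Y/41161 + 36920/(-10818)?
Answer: -781960279/222639849 ≈ -3.5122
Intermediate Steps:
Y = -4091 (Y = -8 - 4083 = -4091)
Y/41161 + 36920/(-10818) = -4091/41161 + 36920/(-10818) = -4091*1/41161 + 36920*(-1/10818) = -4091/41161 - 18460/5409 = -781960279/222639849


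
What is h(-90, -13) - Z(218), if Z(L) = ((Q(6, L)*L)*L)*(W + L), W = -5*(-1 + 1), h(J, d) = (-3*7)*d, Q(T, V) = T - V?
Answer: 2196369457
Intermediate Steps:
h(J, d) = -21*d
W = 0 (W = -5*0 = 0)
Z(L) = L³*(6 - L) (Z(L) = (((6 - L)*L)*L)*(0 + L) = ((L*(6 - L))*L)*L = (L²*(6 - L))*L = L³*(6 - L))
h(-90, -13) - Z(218) = -21*(-13) - 218³*(6 - 1*218) = 273 - 10360232*(6 - 218) = 273 - 10360232*(-212) = 273 - 1*(-2196369184) = 273 + 2196369184 = 2196369457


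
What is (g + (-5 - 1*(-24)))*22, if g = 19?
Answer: 836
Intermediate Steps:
(g + (-5 - 1*(-24)))*22 = (19 + (-5 - 1*(-24)))*22 = (19 + (-5 + 24))*22 = (19 + 19)*22 = 38*22 = 836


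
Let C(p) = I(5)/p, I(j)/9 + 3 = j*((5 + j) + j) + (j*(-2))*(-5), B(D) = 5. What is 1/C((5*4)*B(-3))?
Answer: 50/549 ≈ 0.091075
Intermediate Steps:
I(j) = -27 + 90*j + 9*j*(5 + 2*j) (I(j) = -27 + 9*(j*((5 + j) + j) + (j*(-2))*(-5)) = -27 + 9*(j*(5 + 2*j) - 2*j*(-5)) = -27 + 9*(j*(5 + 2*j) + 10*j) = -27 + 9*(10*j + j*(5 + 2*j)) = -27 + (90*j + 9*j*(5 + 2*j)) = -27 + 90*j + 9*j*(5 + 2*j))
C(p) = 1098/p (C(p) = (-27 + 18*5**2 + 135*5)/p = (-27 + 18*25 + 675)/p = (-27 + 450 + 675)/p = 1098/p)
1/C((5*4)*B(-3)) = 1/(1098/(((5*4)*5))) = 1/(1098/((20*5))) = 1/(1098/100) = 1/(1098*(1/100)) = 1/(549/50) = 50/549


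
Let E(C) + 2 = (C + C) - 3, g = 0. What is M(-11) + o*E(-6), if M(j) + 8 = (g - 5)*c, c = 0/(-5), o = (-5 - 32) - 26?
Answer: 1063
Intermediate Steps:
o = -63 (o = -37 - 26 = -63)
c = 0 (c = 0*(-⅕) = 0)
E(C) = -5 + 2*C (E(C) = -2 + ((C + C) - 3) = -2 + (2*C - 3) = -2 + (-3 + 2*C) = -5 + 2*C)
M(j) = -8 (M(j) = -8 + (0 - 5)*0 = -8 - 5*0 = -8 + 0 = -8)
M(-11) + o*E(-6) = -8 - 63*(-5 + 2*(-6)) = -8 - 63*(-5 - 12) = -8 - 63*(-17) = -8 + 1071 = 1063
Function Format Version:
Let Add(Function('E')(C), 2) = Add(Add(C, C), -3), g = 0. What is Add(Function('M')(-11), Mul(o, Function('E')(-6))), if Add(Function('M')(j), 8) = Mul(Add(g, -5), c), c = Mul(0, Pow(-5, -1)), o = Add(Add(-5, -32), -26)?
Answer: 1063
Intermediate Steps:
o = -63 (o = Add(-37, -26) = -63)
c = 0 (c = Mul(0, Rational(-1, 5)) = 0)
Function('E')(C) = Add(-5, Mul(2, C)) (Function('E')(C) = Add(-2, Add(Add(C, C), -3)) = Add(-2, Add(Mul(2, C), -3)) = Add(-2, Add(-3, Mul(2, C))) = Add(-5, Mul(2, C)))
Function('M')(j) = -8 (Function('M')(j) = Add(-8, Mul(Add(0, -5), 0)) = Add(-8, Mul(-5, 0)) = Add(-8, 0) = -8)
Add(Function('M')(-11), Mul(o, Function('E')(-6))) = Add(-8, Mul(-63, Add(-5, Mul(2, -6)))) = Add(-8, Mul(-63, Add(-5, -12))) = Add(-8, Mul(-63, -17)) = Add(-8, 1071) = 1063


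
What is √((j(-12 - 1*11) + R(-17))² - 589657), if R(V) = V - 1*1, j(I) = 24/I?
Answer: I*√311736709/23 ≈ 767.66*I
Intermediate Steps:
R(V) = -1 + V (R(V) = V - 1 = -1 + V)
√((j(-12 - 1*11) + R(-17))² - 589657) = √((24/(-12 - 1*11) + (-1 - 17))² - 589657) = √((24/(-12 - 11) - 18)² - 589657) = √((24/(-23) - 18)² - 589657) = √((24*(-1/23) - 18)² - 589657) = √((-24/23 - 18)² - 589657) = √((-438/23)² - 589657) = √(191844/529 - 589657) = √(-311736709/529) = I*√311736709/23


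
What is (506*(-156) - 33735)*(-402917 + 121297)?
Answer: 31730407020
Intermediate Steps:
(506*(-156) - 33735)*(-402917 + 121297) = (-78936 - 33735)*(-281620) = -112671*(-281620) = 31730407020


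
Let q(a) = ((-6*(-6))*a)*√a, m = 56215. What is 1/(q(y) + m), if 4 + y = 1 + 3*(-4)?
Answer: 11243/632900045 + 108*I*√15/632900045 ≈ 1.7764e-5 + 6.609e-7*I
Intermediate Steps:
y = -15 (y = -4 + (1 + 3*(-4)) = -4 + (1 - 12) = -4 - 11 = -15)
q(a) = 36*a^(3/2) (q(a) = (36*a)*√a = 36*a^(3/2))
1/(q(y) + m) = 1/(36*(-15)^(3/2) + 56215) = 1/(36*(-15*I*√15) + 56215) = 1/(-540*I*√15 + 56215) = 1/(56215 - 540*I*√15)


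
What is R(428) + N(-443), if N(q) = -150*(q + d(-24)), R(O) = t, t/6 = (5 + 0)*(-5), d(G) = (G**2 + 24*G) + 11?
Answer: 64650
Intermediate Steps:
d(G) = 11 + G**2 + 24*G
t = -150 (t = 6*((5 + 0)*(-5)) = 6*(5*(-5)) = 6*(-25) = -150)
R(O) = -150
N(q) = -1650 - 150*q (N(q) = -150*(q + (11 + (-24)**2 + 24*(-24))) = -150*(q + (11 + 576 - 576)) = -150*(q + 11) = -150*(11 + q) = -1650 - 150*q)
R(428) + N(-443) = -150 + (-1650 - 150*(-443)) = -150 + (-1650 + 66450) = -150 + 64800 = 64650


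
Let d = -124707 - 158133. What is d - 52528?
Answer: -335368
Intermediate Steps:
d = -282840
d - 52528 = -282840 - 52528 = -335368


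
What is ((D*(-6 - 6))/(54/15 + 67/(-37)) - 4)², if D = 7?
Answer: 284394496/109561 ≈ 2595.8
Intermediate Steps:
((D*(-6 - 6))/(54/15 + 67/(-37)) - 4)² = ((7*(-6 - 6))/(54/15 + 67/(-37)) - 4)² = ((7*(-12))/(54*(1/15) + 67*(-1/37)) - 4)² = (-84/(18/5 - 67/37) - 4)² = (-84/331/185 - 4)² = (-84*185/331 - 4)² = (-15540/331 - 4)² = (-16864/331)² = 284394496/109561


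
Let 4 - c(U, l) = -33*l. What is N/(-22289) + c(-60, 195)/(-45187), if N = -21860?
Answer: 844268949/1007173043 ≈ 0.83826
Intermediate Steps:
c(U, l) = 4 + 33*l (c(U, l) = 4 - (-33)*l = 4 + 33*l)
N/(-22289) + c(-60, 195)/(-45187) = -21860/(-22289) + (4 + 33*195)/(-45187) = -21860*(-1/22289) + (4 + 6435)*(-1/45187) = 21860/22289 + 6439*(-1/45187) = 21860/22289 - 6439/45187 = 844268949/1007173043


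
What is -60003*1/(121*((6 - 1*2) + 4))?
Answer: -60003/968 ≈ -61.987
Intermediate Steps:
-60003*1/(121*((6 - 1*2) + 4)) = -60003*1/(121*((6 - 2) + 4)) = -60003*1/(121*(4 + 4)) = -60003/(121*8) = -60003/968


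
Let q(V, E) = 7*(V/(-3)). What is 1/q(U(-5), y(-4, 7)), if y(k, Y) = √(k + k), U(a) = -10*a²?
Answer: 3/1750 ≈ 0.0017143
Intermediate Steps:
y(k, Y) = √2*√k (y(k, Y) = √(2*k) = √2*√k)
q(V, E) = -7*V/3 (q(V, E) = 7*(V*(-⅓)) = 7*(-V/3) = -7*V/3)
1/q(U(-5), y(-4, 7)) = 1/(-(-70)*(-5)²/3) = 1/(-(-70)*25/3) = 1/(-7/3*(-250)) = 1/(1750/3) = 3/1750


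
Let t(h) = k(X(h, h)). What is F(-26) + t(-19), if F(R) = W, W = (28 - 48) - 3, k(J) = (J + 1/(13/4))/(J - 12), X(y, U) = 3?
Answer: -2734/117 ≈ -23.368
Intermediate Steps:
k(J) = (4/13 + J)/(-12 + J) (k(J) = (J + 1/(13*(1/4)))/(-12 + J) = (J + 1/(13/4))/(-12 + J) = (J + 4/13)/(-12 + J) = (4/13 + J)/(-12 + J))
W = -23 (W = -20 - 3 = -23)
t(h) = -43/117 (t(h) = (4/13 + 3)/(-12 + 3) = (43/13)/(-9) = -1/9*43/13 = -43/117)
F(R) = -23
F(-26) + t(-19) = -23 - 43/117 = -2734/117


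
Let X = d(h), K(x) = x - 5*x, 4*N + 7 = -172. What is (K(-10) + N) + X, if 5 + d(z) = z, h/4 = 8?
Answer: 89/4 ≈ 22.250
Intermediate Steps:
h = 32 (h = 4*8 = 32)
N = -179/4 (N = -7/4 + (1/4)*(-172) = -7/4 - 43 = -179/4 ≈ -44.750)
d(z) = -5 + z
K(x) = -4*x
X = 27 (X = -5 + 32 = 27)
(K(-10) + N) + X = (-4*(-10) - 179/4) + 27 = (40 - 179/4) + 27 = -19/4 + 27 = 89/4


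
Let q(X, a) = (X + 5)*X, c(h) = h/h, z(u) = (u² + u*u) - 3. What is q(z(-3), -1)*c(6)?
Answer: 300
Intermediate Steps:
z(u) = -3 + 2*u² (z(u) = (u² + u²) - 3 = 2*u² - 3 = -3 + 2*u²)
c(h) = 1
q(X, a) = X*(5 + X) (q(X, a) = (5 + X)*X = X*(5 + X))
q(z(-3), -1)*c(6) = ((-3 + 2*(-3)²)*(5 + (-3 + 2*(-3)²)))*1 = ((-3 + 2*9)*(5 + (-3 + 2*9)))*1 = ((-3 + 18)*(5 + (-3 + 18)))*1 = (15*(5 + 15))*1 = (15*20)*1 = 300*1 = 300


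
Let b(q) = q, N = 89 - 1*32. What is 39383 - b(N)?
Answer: 39326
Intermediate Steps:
N = 57 (N = 89 - 32 = 57)
39383 - b(N) = 39383 - 1*57 = 39383 - 57 = 39326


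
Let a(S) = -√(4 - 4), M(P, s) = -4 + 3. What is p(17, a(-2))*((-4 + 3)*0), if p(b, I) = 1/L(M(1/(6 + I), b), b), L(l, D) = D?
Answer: 0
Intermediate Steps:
M(P, s) = -1
a(S) = 0 (a(S) = -√0 = -1*0 = 0)
p(b, I) = 1/b
p(17, a(-2))*((-4 + 3)*0) = ((-4 + 3)*0)/17 = (-1*0)/17 = (1/17)*0 = 0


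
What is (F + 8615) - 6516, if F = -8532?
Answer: -6433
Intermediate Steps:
(F + 8615) - 6516 = (-8532 + 8615) - 6516 = 83 - 6516 = -6433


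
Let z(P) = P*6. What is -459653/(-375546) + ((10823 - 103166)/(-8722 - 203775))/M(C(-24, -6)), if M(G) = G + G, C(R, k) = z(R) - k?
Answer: 4487264802173/3670910324652 ≈ 1.2224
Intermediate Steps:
z(P) = 6*P
C(R, k) = -k + 6*R (C(R, k) = 6*R - k = -k + 6*R)
M(G) = 2*G
-459653/(-375546) + ((10823 - 103166)/(-8722 - 203775))/M(C(-24, -6)) = -459653/(-375546) + ((10823 - 103166)/(-8722 - 203775))/((2*(-1*(-6) + 6*(-24)))) = -459653*(-1/375546) + (-92343/(-212497))/((2*(6 - 144))) = 459653/375546 + (-92343*(-1/212497))/((2*(-138))) = 459653/375546 + (92343/212497)/(-276) = 459653/375546 + (92343/212497)*(-1/276) = 459653/375546 - 30781/19549724 = 4487264802173/3670910324652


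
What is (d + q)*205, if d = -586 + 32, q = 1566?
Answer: 207460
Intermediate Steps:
d = -554
(d + q)*205 = (-554 + 1566)*205 = 1012*205 = 207460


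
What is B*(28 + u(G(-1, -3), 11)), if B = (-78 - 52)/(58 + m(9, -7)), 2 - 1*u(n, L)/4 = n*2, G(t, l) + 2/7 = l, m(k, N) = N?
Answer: -56680/357 ≈ -158.77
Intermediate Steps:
G(t, l) = -2/7 + l
u(n, L) = 8 - 8*n (u(n, L) = 8 - 4*n*2 = 8 - 8*n)
B = -130/51 (B = (-78 - 52)/(58 - 7) = -130/51 ≈ -2.5490)
B*(28 + u(G(-1, -3), 11)) = -130*(28 + (8 - 8*(-2/7 - 3)))/51 = -130*(28 + (8 - 8*(-23/7)))/51 = -130*(28 + (8 + 184/7))/51 = -130*(28 + 240/7)/51 = -130/51*436/7 = -56680/357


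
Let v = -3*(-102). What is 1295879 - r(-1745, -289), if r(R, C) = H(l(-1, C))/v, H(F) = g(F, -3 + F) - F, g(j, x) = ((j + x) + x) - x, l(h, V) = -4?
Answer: 396538981/306 ≈ 1.2959e+6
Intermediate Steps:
g(j, x) = j + x (g(j, x) = (j + 2*x) - x = j + x)
H(F) = -3 + F (H(F) = (F + (-3 + F)) - F = (-3 + 2*F) - F = -3 + F)
v = 306
r(R, C) = -7/306 (r(R, C) = (-3 - 4)/306 = -7*1/306 = -7/306)
1295879 - r(-1745, -289) = 1295879 - 1*(-7/306) = 1295879 + 7/306 = 396538981/306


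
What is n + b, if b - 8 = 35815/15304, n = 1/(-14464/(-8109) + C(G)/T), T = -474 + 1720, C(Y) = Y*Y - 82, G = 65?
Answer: 8322979847013/789957755224 ≈ 10.536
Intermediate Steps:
C(Y) = -82 + Y² (C(Y) = Y² - 82 = -82 + Y²)
T = 1246
n = 10103814/51617731 (n = 1/(-14464/(-8109) + (-82 + 65²)/1246) = 1/(-14464*(-1/8109) + (-82 + 4225)*(1/1246)) = 1/(14464/8109 + 4143*(1/1246)) = 1/(14464/8109 + 4143/1246) = 1/(51617731/10103814) = 10103814/51617731 ≈ 0.19574)
b = 158247/15304 (b = 8 + 35815/15304 = 158247/15304 ≈ 10.340)
n + b = 10103814/51617731 + 158247/15304 = 8322979847013/789957755224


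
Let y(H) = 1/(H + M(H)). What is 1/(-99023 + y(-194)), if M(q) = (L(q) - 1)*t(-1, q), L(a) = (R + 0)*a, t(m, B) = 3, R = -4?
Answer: -2131/211018012 ≈ -1.0099e-5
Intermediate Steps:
L(a) = -4*a (L(a) = (-4 + 0)*a = -4*a)
M(q) = -3 - 12*q (M(q) = (-4*q - 1)*3 = (-1 - 4*q)*3 = -3 - 12*q)
y(H) = 1/(-3 - 11*H) (y(H) = 1/(H + (-3 - 12*H)) = 1/(-3 - 11*H))
1/(-99023 + y(-194)) = 1/(-99023 + 1/(-3 - 11*(-194))) = 1/(-99023 + 1/(-3 + 2134)) = 1/(-99023 + 1/2131) = 1/(-211018012/2131) = -2131/211018012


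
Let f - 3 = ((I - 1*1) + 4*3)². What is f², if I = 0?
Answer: 15376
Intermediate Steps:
f = 124 (f = 3 + ((0 - 1*1) + 4*3)² = 3 + ((0 - 1) + 12)² = 3 + (-1 + 12)² = 3 + 11² = 3 + 121 = 124)
f² = 124² = 15376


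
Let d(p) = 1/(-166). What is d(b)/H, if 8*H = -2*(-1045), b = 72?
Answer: -2/86735 ≈ -2.3059e-5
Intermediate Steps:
H = 1045/4 (H = (-2*(-1045))/8 = (⅛)*2090 = 1045/4 ≈ 261.25)
d(p) = -1/166
d(b)/H = -1/(166*1045/4) = -1/166*4/1045 = -2/86735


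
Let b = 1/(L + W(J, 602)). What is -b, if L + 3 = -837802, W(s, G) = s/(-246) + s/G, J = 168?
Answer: 1763/1477050927 ≈ 1.1936e-6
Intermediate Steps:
W(s, G) = -s/246 + s/G (W(s, G) = s*(-1/246) + s/G = -s/246 + s/G)
L = -837805 (L = -3 - 837802 = -837805)
b = -1763/1477050927 (b = 1/(-837805 + (-1/246*168 + 168/602)) = 1/(-837805 + (-28/41 + 168*(1/602))) = 1/(-837805 + (-28/41 + 12/43)) = 1/(-837805 - 712/1763) = 1/(-1477050927/1763) = -1763/1477050927 ≈ -1.1936e-6)
-b = -1*(-1763/1477050927) = 1763/1477050927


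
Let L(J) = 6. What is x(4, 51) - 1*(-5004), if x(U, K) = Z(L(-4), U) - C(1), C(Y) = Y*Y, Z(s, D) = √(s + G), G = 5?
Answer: 5003 + √11 ≈ 5006.3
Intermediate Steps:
Z(s, D) = √(5 + s) (Z(s, D) = √(s + 5) = √(5 + s))
C(Y) = Y²
x(U, K) = -1 + √11 (x(U, K) = √(5 + 6) - 1*1² = √11 - 1*1 = √11 - 1 = -1 + √11)
x(4, 51) - 1*(-5004) = (-1 + √11) - 1*(-5004) = (-1 + √11) + 5004 = 5003 + √11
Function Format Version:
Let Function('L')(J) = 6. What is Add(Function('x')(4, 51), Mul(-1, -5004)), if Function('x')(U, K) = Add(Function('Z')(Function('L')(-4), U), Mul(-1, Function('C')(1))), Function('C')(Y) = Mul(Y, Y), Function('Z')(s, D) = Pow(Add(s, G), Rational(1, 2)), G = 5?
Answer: Add(5003, Pow(11, Rational(1, 2))) ≈ 5006.3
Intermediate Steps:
Function('Z')(s, D) = Pow(Add(5, s), Rational(1, 2)) (Function('Z')(s, D) = Pow(Add(s, 5), Rational(1, 2)) = Pow(Add(5, s), Rational(1, 2)))
Function('C')(Y) = Pow(Y, 2)
Function('x')(U, K) = Add(-1, Pow(11, Rational(1, 2))) (Function('x')(U, K) = Add(Pow(Add(5, 6), Rational(1, 2)), Mul(-1, Pow(1, 2))) = Add(Pow(11, Rational(1, 2)), Mul(-1, 1)) = Add(Pow(11, Rational(1, 2)), -1) = Add(-1, Pow(11, Rational(1, 2))))
Add(Function('x')(4, 51), Mul(-1, -5004)) = Add(Add(-1, Pow(11, Rational(1, 2))), Mul(-1, -5004)) = Add(Add(-1, Pow(11, Rational(1, 2))), 5004) = Add(5003, Pow(11, Rational(1, 2)))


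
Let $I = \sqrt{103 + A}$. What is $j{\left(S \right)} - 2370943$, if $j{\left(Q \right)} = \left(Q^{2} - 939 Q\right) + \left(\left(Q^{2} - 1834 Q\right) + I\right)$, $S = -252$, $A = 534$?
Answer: $-1545139 + 7 \sqrt{13} \approx -1.5451 \cdot 10^{6}$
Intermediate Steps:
$I = 7 \sqrt{13}$ ($I = \sqrt{103 + 534} = \sqrt{637} = 7 \sqrt{13} \approx 25.239$)
$j{\left(Q \right)} = - 2773 Q + 2 Q^{2} + 7 \sqrt{13}$ ($j{\left(Q \right)} = \left(Q^{2} - 939 Q\right) + \left(\left(Q^{2} - 1834 Q\right) + 7 \sqrt{13}\right) = \left(Q^{2} - 939 Q\right) + \left(Q^{2} - 1834 Q + 7 \sqrt{13}\right) = - 2773 Q + 2 Q^{2} + 7 \sqrt{13}$)
$j{\left(S \right)} - 2370943 = \left(\left(-2773\right) \left(-252\right) + 2 \left(-252\right)^{2} + 7 \sqrt{13}\right) - 2370943 = \left(698796 + 2 \cdot 63504 + 7 \sqrt{13}\right) - 2370943 = \left(698796 + 127008 + 7 \sqrt{13}\right) - 2370943 = \left(825804 + 7 \sqrt{13}\right) - 2370943 = -1545139 + 7 \sqrt{13}$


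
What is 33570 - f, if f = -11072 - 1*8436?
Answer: 53078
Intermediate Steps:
f = -19508 (f = -11072 - 8436 = -19508)
33570 - f = 33570 - 1*(-19508) = 33570 + 19508 = 53078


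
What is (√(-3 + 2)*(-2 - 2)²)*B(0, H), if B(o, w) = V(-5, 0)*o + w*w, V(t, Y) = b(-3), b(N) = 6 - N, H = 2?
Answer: 64*I ≈ 64.0*I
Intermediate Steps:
V(t, Y) = 9 (V(t, Y) = 6 - 1*(-3) = 6 + 3 = 9)
B(o, w) = w² + 9*o (B(o, w) = 9*o + w*w = 9*o + w² = w² + 9*o)
(√(-3 + 2)*(-2 - 2)²)*B(0, H) = (√(-3 + 2)*(-2 - 2)²)*(2² + 9*0) = (√(-1)*(-4)²)*(4 + 0) = (I*16)*4 = (16*I)*4 = 64*I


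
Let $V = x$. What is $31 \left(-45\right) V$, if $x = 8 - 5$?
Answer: $-4185$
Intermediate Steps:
$x = 3$ ($x = 8 - 5 = 3$)
$V = 3$
$31 \left(-45\right) V = 31 \left(-45\right) 3 = \left(-1395\right) 3 = -4185$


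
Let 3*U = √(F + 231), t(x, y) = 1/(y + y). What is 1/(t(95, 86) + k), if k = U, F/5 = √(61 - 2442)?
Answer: 1/(1/172 + √(231 + 5*I*√2381)/3) ≈ 0.15023 - 0.064579*I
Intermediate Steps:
F = 5*I*√2381 (F = 5*√(61 - 2442) = 5*√(-2381) = 5*(I*√2381) = 5*I*√2381 ≈ 243.98*I)
t(x, y) = 1/(2*y)
U = √(231 + 5*I*√2381)/3 (U = √(5*I*√2381 + 231)/3 = √(231 + 5*I*√2381)/3 ≈ 5.6124 + 2.4151*I)
k = √(231 + 5*I*√2381)/3 ≈ 5.6124 + 2.4151*I
1/(t(95, 86) + k) = 1/((½)/86 + √(231 + 5*I*√2381)/3) = 1/((½)*(1/86) + √(231 + 5*I*√2381)/3) = 1/(1/172 + √(231 + 5*I*√2381)/3)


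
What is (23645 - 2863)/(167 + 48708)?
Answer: 20782/48875 ≈ 0.42521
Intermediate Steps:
(23645 - 2863)/(167 + 48708) = 20782/48875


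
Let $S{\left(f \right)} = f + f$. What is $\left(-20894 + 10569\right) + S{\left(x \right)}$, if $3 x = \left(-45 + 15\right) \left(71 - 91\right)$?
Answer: $-9925$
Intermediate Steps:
$x = 200$ ($x = \frac{\left(-45 + 15\right) \left(71 - 91\right)}{3} = \frac{\left(-30\right) \left(-20\right)}{3} = \frac{1}{3} \cdot 600 = 200$)
$S{\left(f \right)} = 2 f$
$\left(-20894 + 10569\right) + S{\left(x \right)} = \left(-20894 + 10569\right) + 2 \cdot 200 = -10325 + 400 = -9925$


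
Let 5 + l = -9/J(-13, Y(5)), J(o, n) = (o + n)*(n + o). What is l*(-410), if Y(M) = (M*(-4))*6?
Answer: 36266140/17689 ≈ 2050.2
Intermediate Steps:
Y(M) = -24*M (Y(M) = -4*M*6 = -24*M)
J(o, n) = (n + o)² (J(o, n) = (n + o)*(n + o) = (n + o)²)
l = -88454/17689 (l = -5 - 9/(-24*5 - 13)² = -5 - 9/(-120 - 13)² = -5 - 9/((-133)²) = -5 - 9/17689 = -88454/17689 ≈ -5.0005)
l*(-410) = -88454/17689*(-410) = 36266140/17689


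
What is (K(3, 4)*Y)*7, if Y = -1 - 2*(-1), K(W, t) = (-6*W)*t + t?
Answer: -476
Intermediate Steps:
K(W, t) = t - 6*W*t (K(W, t) = -6*W*t + t = t - 6*W*t)
Y = 1 (Y = -1 + 2 = 1)
(K(3, 4)*Y)*7 = ((4*(1 - 6*3))*1)*7 = ((4*(1 - 18))*1)*7 = ((4*(-17))*1)*7 = -68*1*7 = -68*7 = -476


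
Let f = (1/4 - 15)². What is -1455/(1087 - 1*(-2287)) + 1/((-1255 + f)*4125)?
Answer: -99625177109/231020732250 ≈ -0.43124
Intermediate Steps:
f = 3481/16 (f = (¼ - 15)² = (-59/4)² = 3481/16 ≈ 217.56)
-1455/(1087 - 1*(-2287)) + 1/((-1255 + f)*4125) = -1455/(1087 - 1*(-2287)) + 1/((-1255 + 3481/16)*4125) = -1455/(1087 + 2287) + (1/4125)/(-16599/16) = -1455/3374 - 16/16599*1/4125 = -1455*1/3374 - 16/68470875 = -1455/3374 - 16/68470875 = -99625177109/231020732250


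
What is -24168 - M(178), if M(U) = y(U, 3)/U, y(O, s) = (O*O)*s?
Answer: -24702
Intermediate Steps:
y(O, s) = s*O**2 (y(O, s) = O**2*s = s*O**2)
M(U) = 3*U (M(U) = (3*U**2)/U = 3*U)
-24168 - M(178) = -24168 - 3*178 = -24168 - 1*534 = -24168 - 534 = -24702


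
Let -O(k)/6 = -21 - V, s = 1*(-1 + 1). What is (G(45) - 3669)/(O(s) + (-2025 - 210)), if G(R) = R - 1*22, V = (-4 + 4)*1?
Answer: 3646/2109 ≈ 1.7288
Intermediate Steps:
V = 0 (V = 0*1 = 0)
G(R) = -22 + R (G(R) = R - 22 = -22 + R)
s = 0 (s = 1*0 = 0)
O(k) = 126 (O(k) = -6*(-21 - 1*0) = -6*(-21 + 0) = -6*(-21) = 126)
(G(45) - 3669)/(O(s) + (-2025 - 210)) = ((-22 + 45) - 3669)/(126 + (-2025 - 210)) = (23 - 3669)/(126 - 2235) = -3646/(-2109) = -3646*(-1/2109) = 3646/2109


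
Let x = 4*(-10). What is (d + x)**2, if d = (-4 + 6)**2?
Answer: 1296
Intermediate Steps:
d = 4 (d = 2**2 = 4)
x = -40
(d + x)**2 = (4 - 40)**2 = (-36)**2 = 1296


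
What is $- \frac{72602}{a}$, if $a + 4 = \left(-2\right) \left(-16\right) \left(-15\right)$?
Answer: $\frac{36301}{242} \approx 150.0$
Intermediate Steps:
$a = -484$ ($a = -4 + \left(-2\right) \left(-16\right) \left(-15\right) = -4 + 32 \left(-15\right) = -4 - 480 = -484$)
$- \frac{72602}{a} = - \frac{72602}{-484} = \left(-72602\right) \left(- \frac{1}{484}\right) = \frac{36301}{242}$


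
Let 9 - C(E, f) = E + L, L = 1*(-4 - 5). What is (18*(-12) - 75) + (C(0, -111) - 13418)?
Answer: -13691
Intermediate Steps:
L = -9 (L = 1*(-9) = -9)
C(E, f) = 18 - E (C(E, f) = 9 - (E - 9) = 9 - (-9 + E) = 9 + (9 - E) = 18 - E)
(18*(-12) - 75) + (C(0, -111) - 13418) = (18*(-12) - 75) + ((18 - 1*0) - 13418) = (-216 - 75) + ((18 + 0) - 13418) = -291 + (18 - 13418) = -291 - 13400 = -13691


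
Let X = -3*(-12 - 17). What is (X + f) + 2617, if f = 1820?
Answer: 4524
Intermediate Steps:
X = 87 (X = -3*(-29) = 87)
(X + f) + 2617 = (87 + 1820) + 2617 = 1907 + 2617 = 4524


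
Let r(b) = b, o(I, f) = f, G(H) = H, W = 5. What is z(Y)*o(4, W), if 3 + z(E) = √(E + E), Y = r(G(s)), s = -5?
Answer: -15 + 5*I*√10 ≈ -15.0 + 15.811*I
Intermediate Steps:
Y = -5
z(E) = -3 + √2*√E (z(E) = -3 + √(E + E) = -3 + √(2*E) = -3 + √2*√E)
z(Y)*o(4, W) = (-3 + √2*√(-5))*5 = (-3 + √2*(I*√5))*5 = (-3 + I*√10)*5 = -15 + 5*I*√10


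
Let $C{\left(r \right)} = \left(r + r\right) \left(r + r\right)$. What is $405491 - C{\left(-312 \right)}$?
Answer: $16115$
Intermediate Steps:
$C{\left(r \right)} = 4 r^{2}$ ($C{\left(r \right)} = 2 r 2 r = 4 r^{2}$)
$405491 - C{\left(-312 \right)} = 405491 - 4 \left(-312\right)^{2} = 405491 - 4 \cdot 97344 = 405491 - 389376 = 16115$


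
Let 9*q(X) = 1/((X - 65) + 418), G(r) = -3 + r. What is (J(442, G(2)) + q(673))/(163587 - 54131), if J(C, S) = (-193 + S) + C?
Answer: 2290033/1010716704 ≈ 0.0022658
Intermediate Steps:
J(C, S) = -193 + C + S
q(X) = 1/(9*(353 + X)) (q(X) = 1/(9*((X - 65) + 418)) = 1/(9*((-65 + X) + 418)) = 1/(9*(353 + X)))
(J(442, G(2)) + q(673))/(163587 - 54131) = ((-193 + 442 + (-3 + 2)) + 1/(9*(353 + 673)))/(163587 - 54131) = ((-193 + 442 - 1) + (⅑)/1026)/109456 = (248 + (⅑)*(1/1026))*(1/109456) = (248 + 1/9234)*(1/109456) = (2290033/9234)*(1/109456) = 2290033/1010716704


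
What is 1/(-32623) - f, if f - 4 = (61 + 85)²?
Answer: -695522361/32623 ≈ -21320.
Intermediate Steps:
f = 21320 (f = 4 + (61 + 85)² = 4 + 146² = 4 + 21316 = 21320)
1/(-32623) - f = 1/(-32623) - 1*21320 = -1/32623 - 21320 = -695522361/32623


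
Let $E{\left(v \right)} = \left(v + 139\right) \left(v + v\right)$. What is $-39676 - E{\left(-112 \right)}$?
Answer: $-33628$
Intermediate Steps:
$E{\left(v \right)} = 2 v \left(139 + v\right)$ ($E{\left(v \right)} = \left(139 + v\right) 2 v = 2 v \left(139 + v\right)$)
$-39676 - E{\left(-112 \right)} = -39676 - 2 \left(-112\right) \left(139 - 112\right) = -39676 - 2 \left(-112\right) 27 = -39676 - -6048 = -39676 + 6048 = -33628$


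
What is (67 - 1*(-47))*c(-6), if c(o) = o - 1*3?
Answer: -1026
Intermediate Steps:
c(o) = -3 + o (c(o) = o - 3 = -3 + o)
(67 - 1*(-47))*c(-6) = (67 - 1*(-47))*(-3 - 6) = (67 + 47)*(-9) = 114*(-9) = -1026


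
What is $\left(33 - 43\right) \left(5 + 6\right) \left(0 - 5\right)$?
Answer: $550$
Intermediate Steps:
$\left(33 - 43\right) \left(5 + 6\right) \left(0 - 5\right) = - 10 \cdot 11 \left(0 - 5\right) = - 10 \cdot 11 \left(-5\right) = \left(-10\right) \left(-55\right) = 550$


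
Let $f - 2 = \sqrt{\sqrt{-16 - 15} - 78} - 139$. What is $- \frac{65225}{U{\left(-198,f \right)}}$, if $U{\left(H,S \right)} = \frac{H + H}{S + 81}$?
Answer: $- \frac{913150}{99} + \frac{65225 \sqrt{-78 + i \sqrt{31}}}{396} \approx -9171.8 + 1455.6 i$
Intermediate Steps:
$f = -137 + \sqrt{-78 + i \sqrt{31}}$ ($f = 2 + \left(\sqrt{\sqrt{-16 - 15} - 78} - 139\right) = 2 - \left(139 - \sqrt{\sqrt{-31} - 78}\right) = 2 - \left(139 - \sqrt{i \sqrt{31} - 78}\right) = 2 - \left(139 - \sqrt{-78 + i \sqrt{31}}\right) = -137 + \sqrt{-78 + i \sqrt{31}} \approx -136.69 + 8.8374 i$)
$U{\left(H,S \right)} = \frac{2 H}{81 + S}$
$- \frac{65225}{U{\left(-198,f \right)}} = - \frac{65225}{2 \left(-198\right) \frac{1}{81 - \left(137 - \sqrt{-78 + i \sqrt{31}}\right)}} = - \frac{65225}{2 \left(-198\right) \frac{1}{-56 + \sqrt{-78 + i \sqrt{31}}}} = - \frac{65225}{\left(-396\right) \frac{1}{-56 + \sqrt{-78 + i \sqrt{31}}}} = - 65225 \left(\frac{14}{99} - \frac{\sqrt{-78 + i \sqrt{31}}}{396}\right) = - \frac{913150}{99} + \frac{65225 \sqrt{-78 + i \sqrt{31}}}{396}$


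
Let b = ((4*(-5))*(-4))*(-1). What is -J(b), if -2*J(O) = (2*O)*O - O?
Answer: 6440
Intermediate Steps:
b = -80 (b = -20*(-4)*(-1) = 80*(-1) = -80)
J(O) = O/2 - O² (J(O) = -((2*O)*O - O)/2 = -(2*O² - O)/2 = -(-O + 2*O²)/2 = O/2 - O²)
-J(b) = -(-80)*(½ - 1*(-80)) = -(-80)*(½ + 80) = -(-80)*161/2 = -1*(-6440) = 6440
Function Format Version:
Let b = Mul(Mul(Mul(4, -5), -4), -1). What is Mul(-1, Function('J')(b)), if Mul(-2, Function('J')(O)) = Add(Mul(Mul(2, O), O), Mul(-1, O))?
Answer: 6440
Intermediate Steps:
b = -80 (b = Mul(Mul(-20, -4), -1) = Mul(80, -1) = -80)
Function('J')(O) = Add(Mul(Rational(1, 2), O), Mul(-1, Pow(O, 2))) (Function('J')(O) = Mul(Rational(-1, 2), Add(Mul(Mul(2, O), O), Mul(-1, O))) = Mul(Rational(-1, 2), Add(Mul(2, Pow(O, 2)), Mul(-1, O))) = Mul(Rational(-1, 2), Add(Mul(-1, O), Mul(2, Pow(O, 2)))) = Add(Mul(Rational(1, 2), O), Mul(-1, Pow(O, 2))))
Mul(-1, Function('J')(b)) = Mul(-1, Mul(-80, Add(Rational(1, 2), Mul(-1, -80)))) = Mul(-1, Mul(-80, Add(Rational(1, 2), 80))) = Mul(-1, Mul(-80, Rational(161, 2))) = Mul(-1, -6440) = 6440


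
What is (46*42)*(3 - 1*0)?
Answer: 5796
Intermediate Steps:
(46*42)*(3 - 1*0) = 1932*(3 + 0) = 1932*3 = 5796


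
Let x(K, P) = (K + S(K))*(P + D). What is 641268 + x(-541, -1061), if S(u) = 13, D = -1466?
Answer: 1975524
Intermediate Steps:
x(K, P) = (-1466 + P)*(13 + K) (x(K, P) = (K + 13)*(P - 1466) = (13 + K)*(-1466 + P) = (-1466 + P)*(13 + K))
641268 + x(-541, -1061) = 641268 + (-19058 - 1466*(-541) + 13*(-1061) - 541*(-1061)) = 641268 + (-19058 + 793106 - 13793 + 574001) = 641268 + 1334256 = 1975524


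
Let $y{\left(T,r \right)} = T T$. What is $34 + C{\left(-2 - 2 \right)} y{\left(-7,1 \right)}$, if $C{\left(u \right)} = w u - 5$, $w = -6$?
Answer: $965$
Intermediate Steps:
$y{\left(T,r \right)} = T^{2}$
$C{\left(u \right)} = -5 - 6 u$ ($C{\left(u \right)} = - 6 u - 5 = -5 - 6 u$)
$34 + C{\left(-2 - 2 \right)} y{\left(-7,1 \right)} = 34 + \left(-5 - 6 \left(-2 - 2\right)\right) \left(-7\right)^{2} = 34 + \left(-5 - -24\right) 49 = 34 + \left(-5 + 24\right) 49 = 34 + 19 \cdot 49 = 34 + 931 = 965$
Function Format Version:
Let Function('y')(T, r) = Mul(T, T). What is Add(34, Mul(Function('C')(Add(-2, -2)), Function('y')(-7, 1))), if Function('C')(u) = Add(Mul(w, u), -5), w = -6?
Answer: 965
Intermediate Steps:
Function('y')(T, r) = Pow(T, 2)
Function('C')(u) = Add(-5, Mul(-6, u)) (Function('C')(u) = Add(Mul(-6, u), -5) = Add(-5, Mul(-6, u)))
Add(34, Mul(Function('C')(Add(-2, -2)), Function('y')(-7, 1))) = Add(34, Mul(Add(-5, Mul(-6, Add(-2, -2))), Pow(-7, 2))) = Add(34, Mul(Add(-5, Mul(-6, -4)), 49)) = Add(34, Mul(Add(-5, 24), 49)) = Add(34, Mul(19, 49)) = Add(34, 931) = 965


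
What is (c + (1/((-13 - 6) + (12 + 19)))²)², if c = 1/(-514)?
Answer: 34225/1369592064 ≈ 2.4989e-5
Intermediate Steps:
c = -1/514 ≈ -0.0019455
(c + (1/((-13 - 6) + (12 + 19)))²)² = (-1/514 + (1/((-13 - 6) + (12 + 19)))²)² = (-1/514 + (1/(-19 + 31))²)² = (-1/514 + (1/12)²)² = (-1/514 + 1/144)² = (185/37008)² = 34225/1369592064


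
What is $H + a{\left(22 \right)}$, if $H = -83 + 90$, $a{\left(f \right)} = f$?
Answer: $29$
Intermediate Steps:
$H = 7$
$H + a{\left(22 \right)} = 7 + 22 = 29$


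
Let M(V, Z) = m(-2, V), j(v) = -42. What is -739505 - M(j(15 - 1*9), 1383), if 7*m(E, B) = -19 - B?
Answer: -5176558/7 ≈ -7.3951e+5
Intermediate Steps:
m(E, B) = -19/7 - B/7 (m(E, B) = (-19 - B)/7 = -19/7 - B/7)
M(V, Z) = -19/7 - V/7
-739505 - M(j(15 - 1*9), 1383) = -739505 - (-19/7 - 1/7*(-42)) = -739505 - (-19/7 + 6) = -739505 - 1*23/7 = -739505 - 23/7 = -5176558/7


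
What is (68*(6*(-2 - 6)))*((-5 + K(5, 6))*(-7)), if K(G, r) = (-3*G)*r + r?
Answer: -2033472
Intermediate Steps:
K(G, r) = r - 3*G*r (K(G, r) = -3*G*r + r = r - 3*G*r)
(68*(6*(-2 - 6)))*((-5 + K(5, 6))*(-7)) = (68*(6*(-2 - 6)))*((-5 + 6*(1 - 3*5))*(-7)) = (68*(6*(-8)))*((-5 + 6*(1 - 15))*(-7)) = (68*(-48))*((-5 + 6*(-14))*(-7)) = -3264*(-5 - 84)*(-7) = -(-290496)*(-7) = -3264*623 = -2033472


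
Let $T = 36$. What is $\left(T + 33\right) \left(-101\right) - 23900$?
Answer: $-30869$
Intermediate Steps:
$\left(T + 33\right) \left(-101\right) - 23900 = \left(36 + 33\right) \left(-101\right) - 23900 = 69 \left(-101\right) - 23900 = -6969 - 23900 = -30869$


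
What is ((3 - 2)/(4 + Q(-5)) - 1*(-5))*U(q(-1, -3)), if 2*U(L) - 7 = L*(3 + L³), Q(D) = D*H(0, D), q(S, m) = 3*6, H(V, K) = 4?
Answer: 8297923/32 ≈ 2.5931e+5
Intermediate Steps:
q(S, m) = 18
Q(D) = 4*D (Q(D) = D*4 = 4*D)
U(L) = 7/2 + L*(3 + L³)/2 (U(L) = 7/2 + (L*(3 + L³))/2 = 7/2 + L*(3 + L³)/2)
((3 - 2)/(4 + Q(-5)) - 1*(-5))*U(q(-1, -3)) = ((3 - 2)/(4 + 4*(-5)) - 1*(-5))*(7/2 + (½)*18⁴ + (3/2)*18) = (1/(4 - 20) + 5)*(7/2 + (½)*104976 + 27) = (1/(-16) + 5)*(7/2 + 52488 + 27) = (1*(-1/16) + 5)*(105037/2) = (-1/16 + 5)*(105037/2) = (79/16)*(105037/2) = 8297923/32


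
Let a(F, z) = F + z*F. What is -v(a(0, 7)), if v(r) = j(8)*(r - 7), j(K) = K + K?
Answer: 112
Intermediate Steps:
j(K) = 2*K
a(F, z) = F + F*z
v(r) = -112 + 16*r (v(r) = (2*8)*(r - 7) = 16*(-7 + r) = -112 + 16*r)
-v(a(0, 7)) = -(-112 + 16*(0*(1 + 7))) = -(-112 + 16*(0*8)) = -(-112 + 16*0) = -(-112 + 0) = -1*(-112) = 112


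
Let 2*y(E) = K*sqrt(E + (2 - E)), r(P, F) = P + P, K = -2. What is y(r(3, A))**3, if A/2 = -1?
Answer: -2*sqrt(2) ≈ -2.8284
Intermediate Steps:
A = -2 (A = 2*(-1) = -2)
r(P, F) = 2*P
y(E) = -sqrt(2) (y(E) = (-2*sqrt(E + (2 - E)))/2 = (-2*sqrt(2))/2 = -sqrt(2))
y(r(3, A))**3 = (-sqrt(2))**3 = -2*sqrt(2)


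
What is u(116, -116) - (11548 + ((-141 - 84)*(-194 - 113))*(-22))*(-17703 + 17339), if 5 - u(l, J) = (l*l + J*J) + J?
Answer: -548975919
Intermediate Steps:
u(l, J) = 5 - J - J² - l² (u(l, J) = 5 - ((l*l + J*J) + J) = 5 - ((l² + J²) + J) = 5 - ((J² + l²) + J) = 5 - (J + J² + l²) = 5 + (-J - J² - l²) = 5 - J - J² - l²)
u(116, -116) - (11548 + ((-141 - 84)*(-194 - 113))*(-22))*(-17703 + 17339) = (5 - 1*(-116) - 1*(-116)² - 1*116²) - (11548 + ((-141 - 84)*(-194 - 113))*(-22))*(-17703 + 17339) = (5 + 116 - 1*13456 - 1*13456) - (11548 - 225*(-307)*(-22))*(-364) = (5 + 116 - 13456 - 13456) - (11548 + 69075*(-22))*(-364) = -26791 - (11548 - 1519650)*(-364) = -26791 - (-1508102)*(-364) = -26791 - 1*548949128 = -26791 - 548949128 = -548975919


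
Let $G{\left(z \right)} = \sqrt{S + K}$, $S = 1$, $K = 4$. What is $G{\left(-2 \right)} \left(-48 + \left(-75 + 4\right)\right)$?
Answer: $- 119 \sqrt{5} \approx -266.09$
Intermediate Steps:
$G{\left(z \right)} = \sqrt{5}$ ($G{\left(z \right)} = \sqrt{1 + 4} = \sqrt{5}$)
$G{\left(-2 \right)} \left(-48 + \left(-75 + 4\right)\right) = \sqrt{5} \left(-48 + \left(-75 + 4\right)\right) = \sqrt{5} \left(-48 - 71\right) = \sqrt{5} \left(-119\right) = - 119 \sqrt{5}$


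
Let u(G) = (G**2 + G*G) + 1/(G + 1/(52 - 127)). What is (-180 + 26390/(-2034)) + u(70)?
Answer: 51284617180/5338233 ≈ 9607.0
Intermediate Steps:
u(G) = 1/(-1/75 + G) + 2*G**2 (u(G) = (G**2 + G**2) + 1/(G + 1/(-75)) = 2*G**2 + 1/(G - 1/75) = 2*G**2 + 1/(-1/75 + G) = 1/(-1/75 + G) + 2*G**2)
(-180 + 26390/(-2034)) + u(70) = (-180 + 26390/(-2034)) + (75 - 2*70**2 + 150*70**3)/(-1 + 75*70) = (-180 + 26390*(-1/2034)) + (75 - 2*4900 + 150*343000)/(-1 + 5250) = (-180 - 13195/1017) + (75 - 9800 + 51450000)/5249 = -196255/1017 + (1/5249)*51440275 = -196255/1017 + 51440275/5249 = 51284617180/5338233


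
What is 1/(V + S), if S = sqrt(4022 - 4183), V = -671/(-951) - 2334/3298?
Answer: -5234648262/395938955822005 - 2459248103601*I*sqrt(161)/395938955822005 ≈ -1.3221e-5 - 0.078811*I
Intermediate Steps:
V = -3338/1568199 (V = -671*(-1/951) - 2334*1/3298 = 671/951 - 1167/1649 = -3338/1568199 ≈ -0.0021286)
S = I*sqrt(161) (S = sqrt(-161) = I*sqrt(161) ≈ 12.689*I)
1/(V + S) = 1/(-3338/1568199 + I*sqrt(161))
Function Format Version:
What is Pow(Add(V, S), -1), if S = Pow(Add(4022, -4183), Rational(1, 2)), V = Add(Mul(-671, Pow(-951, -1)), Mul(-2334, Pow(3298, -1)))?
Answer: Add(Rational(-5234648262, 395938955822005), Mul(Rational(-2459248103601, 395938955822005), I, Pow(161, Rational(1, 2)))) ≈ Add(-1.3221e-5, Mul(-0.078811, I))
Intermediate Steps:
V = Rational(-3338, 1568199) (V = Add(Mul(-671, Rational(-1, 951)), Mul(-2334, Rational(1, 3298))) = Add(Rational(671, 951), Rational(-1167, 1649)) = Rational(-3338, 1568199) ≈ -0.0021286)
S = Mul(I, Pow(161, Rational(1, 2))) (S = Pow(-161, Rational(1, 2)) = Mul(I, Pow(161, Rational(1, 2))) ≈ Mul(12.689, I))
Pow(Add(V, S), -1) = Pow(Add(Rational(-3338, 1568199), Mul(I, Pow(161, Rational(1, 2)))), -1)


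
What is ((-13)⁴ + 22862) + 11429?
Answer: 62852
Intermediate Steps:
((-13)⁴ + 22862) + 11429 = (28561 + 22862) + 11429 = 51423 + 11429 = 62852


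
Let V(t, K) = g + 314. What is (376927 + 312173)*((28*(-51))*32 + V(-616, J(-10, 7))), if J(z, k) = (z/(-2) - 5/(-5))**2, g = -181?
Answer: -31397463300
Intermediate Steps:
J(z, k) = (1 - z/2)**2 (J(z, k) = (z*(-1/2) - 5*(-1/5))**2 = (-z/2 + 1)**2 = (1 - z/2)**2)
V(t, K) = 133 (V(t, K) = -181 + 314 = 133)
(376927 + 312173)*((28*(-51))*32 + V(-616, J(-10, 7))) = (376927 + 312173)*((28*(-51))*32 + 133) = 689100*(-1428*32 + 133) = 689100*(-45696 + 133) = 689100*(-45563) = -31397463300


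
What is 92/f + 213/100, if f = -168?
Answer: 3323/2100 ≈ 1.5824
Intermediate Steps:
92/f + 213/100 = 92/(-168) + 213/100 = 92*(-1/168) + 213*(1/100) = -23/42 + 213/100 = 3323/2100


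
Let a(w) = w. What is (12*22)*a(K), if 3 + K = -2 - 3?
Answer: -2112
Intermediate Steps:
K = -8 (K = -3 + (-2 - 3) = -3 - 5 = -8)
(12*22)*a(K) = (12*22)*(-8) = 264*(-8) = -2112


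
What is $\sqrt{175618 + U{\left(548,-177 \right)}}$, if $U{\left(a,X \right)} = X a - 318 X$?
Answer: $2 \sqrt{33727} \approx 367.3$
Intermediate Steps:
$U{\left(a,X \right)} = - 318 X + X a$
$\sqrt{175618 + U{\left(548,-177 \right)}} = \sqrt{175618 - 177 \left(-318 + 548\right)} = \sqrt{175618 - 40710} = \sqrt{134908} = 2 \sqrt{33727}$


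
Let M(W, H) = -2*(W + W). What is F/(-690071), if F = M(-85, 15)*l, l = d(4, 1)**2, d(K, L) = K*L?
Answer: -5440/690071 ≈ -0.0078833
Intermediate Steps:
l = 16 (l = (4*1)**2 = 4**2 = 16)
M(W, H) = -4*W
F = 5440 (F = -4*(-85)*16 = 340*16 = 5440)
F/(-690071) = 5440/(-690071) = 5440*(-1/690071) = -5440/690071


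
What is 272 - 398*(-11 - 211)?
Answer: 88628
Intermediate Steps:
272 - 398*(-11 - 211) = 272 - 398*(-222) = 272 + 88356 = 88628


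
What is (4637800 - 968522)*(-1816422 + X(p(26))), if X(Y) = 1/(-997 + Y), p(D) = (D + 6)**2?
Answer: -179953842980254/27 ≈ -6.6650e+12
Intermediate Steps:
p(D) = (6 + D)**2
(4637800 - 968522)*(-1816422 + X(p(26))) = (4637800 - 968522)*(-1816422 + 1/(-997 + (6 + 26)**2)) = 3669278*(-1816422 + 1/(-997 + 32**2)) = 3669278*(-1816422 + 1/(-997 + 1024)) = 3669278*(-1816422 + 1/27) = 3669278*(-49043393/27) = -179953842980254/27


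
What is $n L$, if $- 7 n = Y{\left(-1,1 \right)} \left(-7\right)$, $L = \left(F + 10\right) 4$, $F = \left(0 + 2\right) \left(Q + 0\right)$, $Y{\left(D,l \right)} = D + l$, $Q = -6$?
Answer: $0$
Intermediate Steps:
$F = -12$ ($F = \left(0 + 2\right) \left(-6 + 0\right) = 2 \left(-6\right) = -12$)
$L = -8$ ($L = \left(-12 + 10\right) 4 = \left(-2\right) 4 = -8$)
$n = 0$ ($n = - \frac{\left(-1 + 1\right) \left(-7\right)}{7} = - \frac{0 \left(-7\right)}{7} = \left(- \frac{1}{7}\right) 0 = 0$)
$n L = 0 \left(-8\right) = 0$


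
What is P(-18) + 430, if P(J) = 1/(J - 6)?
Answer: 10319/24 ≈ 429.96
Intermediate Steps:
P(J) = 1/(-6 + J)
P(-18) + 430 = 1/(-6 - 18) + 430 = 1/(-24) + 430 = -1/24 + 430 = 10319/24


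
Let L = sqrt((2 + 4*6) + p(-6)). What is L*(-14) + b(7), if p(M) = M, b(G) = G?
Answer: 7 - 28*sqrt(5) ≈ -55.610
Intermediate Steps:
L = 2*sqrt(5) (L = sqrt((2 + 4*6) - 6) = sqrt((2 + 24) - 6) = sqrt(26 - 6) = sqrt(20) = 2*sqrt(5) ≈ 4.4721)
L*(-14) + b(7) = (2*sqrt(5))*(-14) + 7 = -28*sqrt(5) + 7 = 7 - 28*sqrt(5)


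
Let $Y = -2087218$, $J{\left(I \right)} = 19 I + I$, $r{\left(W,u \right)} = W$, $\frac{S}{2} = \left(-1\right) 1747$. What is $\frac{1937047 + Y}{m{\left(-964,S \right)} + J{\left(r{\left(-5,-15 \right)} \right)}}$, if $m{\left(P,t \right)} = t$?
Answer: $\frac{50057}{1198} \approx 41.784$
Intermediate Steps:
$S = -3494$ ($S = 2 \left(\left(-1\right) 1747\right) = 2 \left(-1747\right) = -3494$)
$J{\left(I \right)} = 20 I$
$\frac{1937047 + Y}{m{\left(-964,S \right)} + J{\left(r{\left(-5,-15 \right)} \right)}} = \frac{1937047 - 2087218}{-3494 + 20 \left(-5\right)} = - \frac{150171}{-3494 - 100} = - \frac{150171}{-3594} = \left(-150171\right) \left(- \frac{1}{3594}\right) = \frac{50057}{1198}$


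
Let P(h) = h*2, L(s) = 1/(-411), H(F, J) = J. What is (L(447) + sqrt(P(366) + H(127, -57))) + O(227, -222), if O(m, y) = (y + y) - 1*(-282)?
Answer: -66583/411 + 15*sqrt(3) ≈ -136.02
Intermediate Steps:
L(s) = -1/411
O(m, y) = 282 + 2*y (O(m, y) = 2*y + 282 = 282 + 2*y)
P(h) = 2*h
(L(447) + sqrt(P(366) + H(127, -57))) + O(227, -222) = (-1/411 + sqrt(2*366 - 57)) + (282 + 2*(-222)) = (-1/411 + sqrt(732 - 57)) + (282 - 444) = (-1/411 + sqrt(675)) - 162 = (-1/411 + 15*sqrt(3)) - 162 = -66583/411 + 15*sqrt(3)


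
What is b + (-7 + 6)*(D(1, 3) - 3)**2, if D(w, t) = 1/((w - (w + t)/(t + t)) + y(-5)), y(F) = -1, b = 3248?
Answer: 12911/4 ≈ 3227.8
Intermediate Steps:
D(w, t) = 1/(-1 + w - (t + w)/(2*t)) (D(w, t) = 1/((w - (w + t)/(t + t)) - 1) = 1/((w - (t + w)/(2*t)) - 1) = 1/(-1 + w - (t + w)/(2*t)))
b + (-7 + 6)*(D(1, 3) - 3)**2 = 3248 + (-7 + 6)*(2*3/(-1*1 - 3*3 + 2*3*1) - 3)**2 = 3248 - (2*3/(-1 - 9 + 6) - 3)**2 = 3248 - (2*3/(-4) - 3)**2 = 3248 - (2*3*(-1/4) - 3)**2 = 3248 - (-3/2 - 3)**2 = 3248 - (-9/2)**2 = 3248 - 1*81/4 = 3248 - 81/4 = 12911/4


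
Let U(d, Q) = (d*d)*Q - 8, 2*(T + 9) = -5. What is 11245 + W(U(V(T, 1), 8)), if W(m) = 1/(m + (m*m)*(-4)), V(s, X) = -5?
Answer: 1655983679/147264 ≈ 11245.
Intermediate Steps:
T = -23/2 (T = -9 + (1/2)*(-5) = -9 - 5/2 = -23/2 ≈ -11.500)
U(d, Q) = -8 + Q*d**2 (U(d, Q) = d**2*Q - 8 = Q*d**2 - 8 = -8 + Q*d**2)
W(m) = 1/(m - 4*m**2) (W(m) = 1/(m + m**2*(-4)) = 1/(m - 4*m**2))
11245 + W(U(V(T, 1), 8)) = 11245 - 1/((-8 + 8*(-5)**2)*(-1 + 4*(-8 + 8*(-5)**2))) = 11245 - 1/((-8 + 8*25)*(-1 + 4*(-8 + 8*25))) = 11245 - 1/((-8 + 200)*(-1 + 4*(-8 + 200))) = 11245 - 1/(192*(-1 + 4*192)) = 11245 - 1*1/192/(-1 + 768) = 11245 - 1*1/192/767 = 11245 - 1*1/192*1/767 = 11245 - 1/147264 = 1655983679/147264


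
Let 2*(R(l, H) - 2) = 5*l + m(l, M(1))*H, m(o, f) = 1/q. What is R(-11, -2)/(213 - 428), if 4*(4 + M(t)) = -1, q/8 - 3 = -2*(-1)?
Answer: 1021/8600 ≈ 0.11872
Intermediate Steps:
q = 40 (q = 24 + 8*(-2*(-1)) = 24 + 8*2 = 24 + 16 = 40)
M(t) = -17/4 (M(t) = -4 + (1/4)*(-1) = -4 - 1/4 = -17/4)
m(o, f) = 1/40
R(l, H) = 2 + H/80 + 5*l/2 (R(l, H) = 2 + (5*l + H/40)/2 = 2 + (H/80 + 5*l/2) = 2 + H/80 + 5*l/2)
R(-11, -2)/(213 - 428) = (2 + (1/80)*(-2) + (5/2)*(-11))/(213 - 428) = (2 - 1/40 - 55/2)/(-215) = -1/215*(-1021/40) = 1021/8600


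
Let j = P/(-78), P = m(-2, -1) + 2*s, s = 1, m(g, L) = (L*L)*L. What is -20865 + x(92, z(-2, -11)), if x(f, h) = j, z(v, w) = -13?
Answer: -1627471/78 ≈ -20865.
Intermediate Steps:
m(g, L) = L³ (m(g, L) = L²*L = L³)
P = 1 (P = (-1)³ + 2*1 = -1 + 2 = 1)
j = -1/78 (j = 1/(-78) = 1*(-1/78) = -1/78 ≈ -0.012821)
x(f, h) = -1/78
-20865 + x(92, z(-2, -11)) = -20865 - 1/78 = -1627471/78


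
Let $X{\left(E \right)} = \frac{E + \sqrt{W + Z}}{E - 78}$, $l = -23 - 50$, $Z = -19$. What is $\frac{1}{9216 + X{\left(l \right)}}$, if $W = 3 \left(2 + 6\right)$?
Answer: $\frac{210145039}{1936798272716} + \frac{151 \sqrt{5}}{1936798272716} \approx 0.0001085$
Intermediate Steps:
$W = 24$ ($W = 3 \cdot 8 = 24$)
$l = -73$
$X{\left(E \right)} = \frac{E + \sqrt{5}}{-78 + E}$ ($X{\left(E \right)} = \frac{E + \sqrt{24 - 19}}{E - 78} = \frac{E + \sqrt{5}}{-78 + E}$)
$\frac{1}{9216 + X{\left(l \right)}} = \frac{1}{9216 + \frac{-73 + \sqrt{5}}{-78 - 73}} = \frac{1}{9216 + \frac{-73 + \sqrt{5}}{-151}} = \frac{1}{9216 - \frac{-73 + \sqrt{5}}{151}} = \frac{1}{9216 + \left(\frac{73}{151} - \frac{\sqrt{5}}{151}\right)} = \frac{1}{\frac{1391689}{151} - \frac{\sqrt{5}}{151}}$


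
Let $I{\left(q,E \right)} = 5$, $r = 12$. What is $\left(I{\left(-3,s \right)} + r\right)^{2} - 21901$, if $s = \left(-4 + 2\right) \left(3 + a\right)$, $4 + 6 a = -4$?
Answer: $-21612$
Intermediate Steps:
$a = - \frac{4}{3}$ ($a = - \frac{2}{3} + \frac{1}{6} \left(-4\right) = - \frac{2}{3} - \frac{2}{3} = - \frac{4}{3} \approx -1.3333$)
$s = - \frac{10}{3}$ ($s = \left(-4 + 2\right) \left(3 - \frac{4}{3}\right) = \left(-2\right) \frac{5}{3} = - \frac{10}{3} \approx -3.3333$)
$\left(I{\left(-3,s \right)} + r\right)^{2} - 21901 = \left(5 + 12\right)^{2} - 21901 = 17^{2} - 21901 = 289 - 21901 = -21612$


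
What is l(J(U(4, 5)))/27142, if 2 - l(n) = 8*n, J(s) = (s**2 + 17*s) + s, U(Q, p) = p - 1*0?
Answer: -459/13571 ≈ -0.033822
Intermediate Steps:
U(Q, p) = p (U(Q, p) = p + 0 = p)
J(s) = s**2 + 18*s
l(n) = 2 - 8*n
l(J(U(4, 5)))/27142 = (2 - 40*(18 + 5))/27142 = (2 - 40*23)*(1/27142) = (2 - 8*115)*(1/27142) = (2 - 920)*(1/27142) = -918*1/27142 = -459/13571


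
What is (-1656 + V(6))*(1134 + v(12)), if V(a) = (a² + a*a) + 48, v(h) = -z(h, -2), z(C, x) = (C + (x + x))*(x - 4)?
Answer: -1815552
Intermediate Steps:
z(C, x) = (-4 + x)*(C + 2*x) (z(C, x) = (C + 2*x)*(-4 + x) = (-4 + x)*(C + 2*x))
v(h) = -24 + 6*h (v(h) = -(-8*(-2) - 4*h + 2*(-2)² + h*(-2)) = -(16 - 4*h + 2*4 - 2*h) = -(16 - 4*h + 8 - 2*h) = -(24 - 6*h) = -24 + 6*h)
V(a) = 48 + 2*a² (V(a) = (a² + a²) + 48 = 2*a² + 48 = 48 + 2*a²)
(-1656 + V(6))*(1134 + v(12)) = (-1656 + (48 + 2*6²))*(1134 + (-24 + 6*12)) = (-1656 + (48 + 2*36))*(1134 + (-24 + 72)) = (-1656 + (48 + 72))*(1134 + 48) = (-1656 + 120)*1182 = -1536*1182 = -1815552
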